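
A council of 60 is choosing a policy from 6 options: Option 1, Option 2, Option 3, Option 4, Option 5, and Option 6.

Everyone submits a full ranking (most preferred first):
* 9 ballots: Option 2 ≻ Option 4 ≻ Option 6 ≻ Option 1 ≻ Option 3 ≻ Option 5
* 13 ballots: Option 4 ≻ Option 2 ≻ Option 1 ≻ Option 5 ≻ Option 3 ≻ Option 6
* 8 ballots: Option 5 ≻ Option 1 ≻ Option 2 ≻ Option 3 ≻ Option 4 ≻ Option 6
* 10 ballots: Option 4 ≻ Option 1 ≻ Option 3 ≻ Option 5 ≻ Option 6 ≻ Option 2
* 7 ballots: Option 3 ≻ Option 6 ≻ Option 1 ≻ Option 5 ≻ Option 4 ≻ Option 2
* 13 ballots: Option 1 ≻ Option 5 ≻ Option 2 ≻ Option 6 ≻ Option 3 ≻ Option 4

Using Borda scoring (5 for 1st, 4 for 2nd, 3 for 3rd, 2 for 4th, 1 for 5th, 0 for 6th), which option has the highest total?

Option 1

Option 1: 9×2 + 13×3 + 8×4 + 10×4 + 7×3 + 13×5 = 215
Option 2: 9×5 + 13×4 + 8×3 + 10×0 + 7×0 + 13×3 = 160
Option 3: 9×1 + 13×1 + 8×2 + 10×3 + 7×5 + 13×1 = 116
Option 4: 9×4 + 13×5 + 8×1 + 10×5 + 7×1 + 13×0 = 166
Option 5: 9×0 + 13×2 + 8×5 + 10×2 + 7×2 + 13×4 = 152
Option 6: 9×3 + 13×0 + 8×0 + 10×1 + 7×4 + 13×2 = 91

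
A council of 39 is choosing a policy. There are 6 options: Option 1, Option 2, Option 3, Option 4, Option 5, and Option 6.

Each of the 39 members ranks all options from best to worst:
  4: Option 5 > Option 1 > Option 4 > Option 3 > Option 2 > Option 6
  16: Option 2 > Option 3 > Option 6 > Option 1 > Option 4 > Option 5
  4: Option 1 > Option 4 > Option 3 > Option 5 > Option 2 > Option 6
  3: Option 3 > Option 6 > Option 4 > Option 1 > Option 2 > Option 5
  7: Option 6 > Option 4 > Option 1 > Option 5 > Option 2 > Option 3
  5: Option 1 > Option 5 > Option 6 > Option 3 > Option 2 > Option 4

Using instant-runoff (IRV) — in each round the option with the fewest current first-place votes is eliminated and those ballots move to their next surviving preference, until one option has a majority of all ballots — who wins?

Option 1

Round 1: Option 1 9, Option 2 16, Option 3 3, Option 4 0, Option 5 4, Option 6 7. Option 4 eliminated.
Round 2: Option 1 9, Option 2 16, Option 3 3, Option 5 4, Option 6 7. Option 3 eliminated.
Round 3: Option 1 9, Option 2 16, Option 5 4, Option 6 10. Option 5 eliminated.
Round 4: Option 1 13, Option 2 16, Option 6 10. Option 6 eliminated.
Round 5: Option 1 23, Option 2 16. Option 1 has a majority (≥20).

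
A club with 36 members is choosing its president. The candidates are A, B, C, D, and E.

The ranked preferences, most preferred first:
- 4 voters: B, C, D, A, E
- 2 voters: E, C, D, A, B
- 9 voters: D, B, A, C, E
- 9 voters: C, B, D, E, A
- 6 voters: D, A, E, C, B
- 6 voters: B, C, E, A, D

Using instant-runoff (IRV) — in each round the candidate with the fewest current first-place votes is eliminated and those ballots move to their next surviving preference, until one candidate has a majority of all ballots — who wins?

C

Round 1: A 0, B 10, C 9, D 15, E 2. A eliminated.
Round 2: B 10, C 9, D 15, E 2. E eliminated.
Round 3: B 10, C 11, D 15. B eliminated.
Round 4: C 21, D 15. C has a majority (≥19).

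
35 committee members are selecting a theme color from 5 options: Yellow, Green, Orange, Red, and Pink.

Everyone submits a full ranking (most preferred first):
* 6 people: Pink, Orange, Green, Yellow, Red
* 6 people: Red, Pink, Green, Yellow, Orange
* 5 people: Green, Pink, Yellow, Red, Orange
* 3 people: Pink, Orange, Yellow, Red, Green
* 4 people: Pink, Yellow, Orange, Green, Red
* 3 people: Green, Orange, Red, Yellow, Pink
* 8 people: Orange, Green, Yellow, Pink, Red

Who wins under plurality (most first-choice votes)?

Pink

First-place votes: Yellow 0, Green 8, Orange 8, Red 6, Pink 13.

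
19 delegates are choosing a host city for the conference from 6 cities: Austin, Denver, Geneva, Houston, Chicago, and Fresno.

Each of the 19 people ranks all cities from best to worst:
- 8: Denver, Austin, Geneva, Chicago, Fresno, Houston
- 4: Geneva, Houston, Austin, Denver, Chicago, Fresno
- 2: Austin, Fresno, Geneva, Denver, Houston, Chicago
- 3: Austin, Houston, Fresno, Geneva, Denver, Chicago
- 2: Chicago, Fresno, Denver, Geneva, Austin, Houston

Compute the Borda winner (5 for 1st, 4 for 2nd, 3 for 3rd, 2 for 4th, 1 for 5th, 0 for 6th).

Austin

Austin: 8×4 + 4×3 + 2×5 + 3×5 + 2×1 = 71
Denver: 8×5 + 4×2 + 2×2 + 3×1 + 2×3 = 61
Geneva: 8×3 + 4×5 + 2×3 + 3×2 + 2×2 = 60
Houston: 8×0 + 4×4 + 2×1 + 3×4 + 2×0 = 30
Chicago: 8×2 + 4×1 + 2×0 + 3×0 + 2×5 = 30
Fresno: 8×1 + 4×0 + 2×4 + 3×3 + 2×4 = 33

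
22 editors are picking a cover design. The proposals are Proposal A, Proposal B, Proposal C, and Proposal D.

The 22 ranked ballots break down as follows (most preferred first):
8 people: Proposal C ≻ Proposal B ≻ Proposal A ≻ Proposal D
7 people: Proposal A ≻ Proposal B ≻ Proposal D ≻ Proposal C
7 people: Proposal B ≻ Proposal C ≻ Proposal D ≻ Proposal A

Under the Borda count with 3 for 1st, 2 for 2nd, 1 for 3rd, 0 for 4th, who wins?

Proposal B

Proposal A: 8×1 + 7×3 + 7×0 = 29
Proposal B: 8×2 + 7×2 + 7×3 = 51
Proposal C: 8×3 + 7×0 + 7×2 = 38
Proposal D: 8×0 + 7×1 + 7×1 = 14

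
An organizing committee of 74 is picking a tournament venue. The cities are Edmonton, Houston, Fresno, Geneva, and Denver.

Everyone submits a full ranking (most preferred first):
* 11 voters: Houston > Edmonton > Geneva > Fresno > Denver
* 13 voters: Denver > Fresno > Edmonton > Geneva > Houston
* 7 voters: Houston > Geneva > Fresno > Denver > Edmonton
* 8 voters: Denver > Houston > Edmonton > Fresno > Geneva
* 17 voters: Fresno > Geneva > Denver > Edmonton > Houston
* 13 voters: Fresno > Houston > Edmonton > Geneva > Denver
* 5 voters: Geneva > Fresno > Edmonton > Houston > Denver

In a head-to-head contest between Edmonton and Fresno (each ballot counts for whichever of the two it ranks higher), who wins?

Edmonton is ranked above Fresno on 19 ballots; Fresno above Edmonton on 55.

Fresno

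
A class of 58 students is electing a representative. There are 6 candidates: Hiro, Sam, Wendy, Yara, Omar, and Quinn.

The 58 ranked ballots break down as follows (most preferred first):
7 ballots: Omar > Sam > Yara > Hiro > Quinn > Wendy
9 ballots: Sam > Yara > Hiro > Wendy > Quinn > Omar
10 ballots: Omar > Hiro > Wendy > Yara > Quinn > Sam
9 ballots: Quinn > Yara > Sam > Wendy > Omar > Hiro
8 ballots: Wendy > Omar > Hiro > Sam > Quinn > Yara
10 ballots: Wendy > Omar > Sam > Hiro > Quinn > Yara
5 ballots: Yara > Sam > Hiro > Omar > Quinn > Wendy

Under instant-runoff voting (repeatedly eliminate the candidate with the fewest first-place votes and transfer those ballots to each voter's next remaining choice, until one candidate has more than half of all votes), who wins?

Round 1: Hiro 0, Sam 9, Wendy 18, Yara 5, Omar 17, Quinn 9. Hiro eliminated.
Round 2: Sam 9, Wendy 18, Yara 5, Omar 17, Quinn 9. Yara eliminated.
Round 3: Sam 14, Wendy 18, Omar 17, Quinn 9. Quinn eliminated.
Round 4: Sam 23, Wendy 18, Omar 17. Omar eliminated.
Round 5: Sam 30, Wendy 28. Sam has a majority (≥30).

Sam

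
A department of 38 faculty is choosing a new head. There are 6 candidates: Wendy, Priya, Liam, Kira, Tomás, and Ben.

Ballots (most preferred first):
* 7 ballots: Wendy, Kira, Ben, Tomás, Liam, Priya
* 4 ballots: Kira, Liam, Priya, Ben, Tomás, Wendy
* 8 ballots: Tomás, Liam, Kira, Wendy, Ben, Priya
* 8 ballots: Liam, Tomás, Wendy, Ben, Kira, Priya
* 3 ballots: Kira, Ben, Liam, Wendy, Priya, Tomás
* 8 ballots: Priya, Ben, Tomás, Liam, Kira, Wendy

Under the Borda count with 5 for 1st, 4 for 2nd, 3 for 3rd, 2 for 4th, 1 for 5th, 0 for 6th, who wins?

Wendy: 7×5 + 4×0 + 8×2 + 8×3 + 3×2 + 8×0 = 81
Priya: 7×0 + 4×3 + 8×0 + 8×0 + 3×1 + 8×5 = 55
Liam: 7×1 + 4×4 + 8×4 + 8×5 + 3×3 + 8×2 = 120
Kira: 7×4 + 4×5 + 8×3 + 8×1 + 3×5 + 8×1 = 103
Tomás: 7×2 + 4×1 + 8×5 + 8×4 + 3×0 + 8×3 = 114
Ben: 7×3 + 4×2 + 8×1 + 8×2 + 3×4 + 8×4 = 97

Liam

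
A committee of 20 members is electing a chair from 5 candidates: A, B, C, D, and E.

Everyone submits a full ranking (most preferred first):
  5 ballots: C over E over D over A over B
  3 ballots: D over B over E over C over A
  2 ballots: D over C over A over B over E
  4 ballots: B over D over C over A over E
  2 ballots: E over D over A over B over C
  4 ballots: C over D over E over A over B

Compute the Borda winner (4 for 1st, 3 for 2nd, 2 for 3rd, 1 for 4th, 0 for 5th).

D

A: 5×1 + 3×0 + 2×2 + 4×1 + 2×2 + 4×1 = 21
B: 5×0 + 3×3 + 2×1 + 4×4 + 2×1 + 4×0 = 29
C: 5×4 + 3×1 + 2×3 + 4×2 + 2×0 + 4×4 = 53
D: 5×2 + 3×4 + 2×4 + 4×3 + 2×3 + 4×3 = 60
E: 5×3 + 3×2 + 2×0 + 4×0 + 2×4 + 4×2 = 37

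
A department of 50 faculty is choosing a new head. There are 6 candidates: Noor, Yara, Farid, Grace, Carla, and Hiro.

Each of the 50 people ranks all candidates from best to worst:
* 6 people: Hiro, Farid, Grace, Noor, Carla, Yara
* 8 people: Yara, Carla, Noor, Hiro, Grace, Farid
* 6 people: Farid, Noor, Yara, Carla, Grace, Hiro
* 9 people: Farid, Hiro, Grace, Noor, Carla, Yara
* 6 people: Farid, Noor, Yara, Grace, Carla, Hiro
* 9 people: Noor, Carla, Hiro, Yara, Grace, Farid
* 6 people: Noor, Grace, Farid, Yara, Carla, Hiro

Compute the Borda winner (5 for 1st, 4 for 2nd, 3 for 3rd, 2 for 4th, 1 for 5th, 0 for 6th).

Noor

Noor: 6×2 + 8×3 + 6×4 + 9×2 + 6×4 + 9×5 + 6×5 = 177
Yara: 6×0 + 8×5 + 6×3 + 9×0 + 6×3 + 9×2 + 6×2 = 106
Farid: 6×4 + 8×0 + 6×5 + 9×5 + 6×5 + 9×0 + 6×3 = 147
Grace: 6×3 + 8×1 + 6×1 + 9×3 + 6×2 + 9×1 + 6×4 = 104
Carla: 6×1 + 8×4 + 6×2 + 9×1 + 6×1 + 9×4 + 6×1 = 107
Hiro: 6×5 + 8×2 + 6×0 + 9×4 + 6×0 + 9×3 + 6×0 = 109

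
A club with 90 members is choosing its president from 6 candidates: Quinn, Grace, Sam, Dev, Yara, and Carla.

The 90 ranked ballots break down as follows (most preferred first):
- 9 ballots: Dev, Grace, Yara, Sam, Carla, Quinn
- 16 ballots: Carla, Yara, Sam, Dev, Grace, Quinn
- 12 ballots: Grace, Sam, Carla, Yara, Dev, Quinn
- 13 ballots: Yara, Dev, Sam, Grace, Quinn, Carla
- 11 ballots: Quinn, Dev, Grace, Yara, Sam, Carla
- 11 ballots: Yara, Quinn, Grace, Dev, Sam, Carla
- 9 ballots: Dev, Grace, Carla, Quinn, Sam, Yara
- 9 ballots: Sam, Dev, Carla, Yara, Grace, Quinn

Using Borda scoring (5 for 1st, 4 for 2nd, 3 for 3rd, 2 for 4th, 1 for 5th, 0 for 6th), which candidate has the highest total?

Dev

Quinn: 9×0 + 16×0 + 12×0 + 13×1 + 11×5 + 11×4 + 9×2 + 9×0 = 130
Grace: 9×4 + 16×1 + 12×5 + 13×2 + 11×3 + 11×3 + 9×4 + 9×1 = 249
Sam: 9×2 + 16×3 + 12×4 + 13×3 + 11×1 + 11×1 + 9×1 + 9×5 = 229
Dev: 9×5 + 16×2 + 12×1 + 13×4 + 11×4 + 11×2 + 9×5 + 9×4 = 288
Yara: 9×3 + 16×4 + 12×2 + 13×5 + 11×2 + 11×5 + 9×0 + 9×2 = 275
Carla: 9×1 + 16×5 + 12×3 + 13×0 + 11×0 + 11×0 + 9×3 + 9×3 = 179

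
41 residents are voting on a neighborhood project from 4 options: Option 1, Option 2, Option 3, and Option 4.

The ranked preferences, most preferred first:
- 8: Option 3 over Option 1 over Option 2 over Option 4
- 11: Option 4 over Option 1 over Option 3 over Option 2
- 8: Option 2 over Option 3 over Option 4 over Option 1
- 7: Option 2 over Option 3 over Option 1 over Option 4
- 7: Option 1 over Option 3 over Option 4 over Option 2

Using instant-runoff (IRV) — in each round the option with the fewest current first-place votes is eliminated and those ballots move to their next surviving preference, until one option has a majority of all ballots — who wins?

Round 1: Option 1 7, Option 2 15, Option 3 8, Option 4 11. Option 1 eliminated.
Round 2: Option 2 15, Option 3 15, Option 4 11. Option 4 eliminated.
Round 3: Option 2 15, Option 3 26. Option 3 has a majority (≥21).

Option 3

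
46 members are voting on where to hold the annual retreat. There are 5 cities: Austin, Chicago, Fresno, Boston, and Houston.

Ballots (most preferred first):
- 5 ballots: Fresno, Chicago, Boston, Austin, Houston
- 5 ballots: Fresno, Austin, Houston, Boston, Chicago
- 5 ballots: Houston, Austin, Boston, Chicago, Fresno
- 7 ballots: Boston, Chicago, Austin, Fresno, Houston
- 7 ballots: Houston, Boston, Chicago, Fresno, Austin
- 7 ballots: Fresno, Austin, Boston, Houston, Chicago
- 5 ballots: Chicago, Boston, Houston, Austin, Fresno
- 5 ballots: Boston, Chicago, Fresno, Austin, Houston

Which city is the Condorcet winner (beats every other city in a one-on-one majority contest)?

Boston

Boston vs Austin: 29–17
Boston vs Chicago: 36–10
Boston vs Fresno: 29–17
Boston vs Houston: 29–17
Boston beats every other city.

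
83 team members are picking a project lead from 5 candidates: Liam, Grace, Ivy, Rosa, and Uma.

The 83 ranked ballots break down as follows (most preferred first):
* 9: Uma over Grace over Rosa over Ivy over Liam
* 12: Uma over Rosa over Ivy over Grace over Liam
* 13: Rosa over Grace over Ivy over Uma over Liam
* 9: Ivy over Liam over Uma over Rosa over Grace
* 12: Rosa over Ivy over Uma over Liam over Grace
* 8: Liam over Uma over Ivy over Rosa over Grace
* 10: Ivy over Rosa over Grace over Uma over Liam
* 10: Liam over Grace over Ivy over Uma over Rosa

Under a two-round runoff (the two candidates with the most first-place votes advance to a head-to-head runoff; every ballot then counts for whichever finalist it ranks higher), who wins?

Uma

Round 1 first-place votes: Liam 18, Grace 0, Ivy 19, Rosa 25, Uma 21. Rosa and Uma advance.
Runoff: Rosa is ranked above Uma on 35 ballots, Uma above Rosa on 48.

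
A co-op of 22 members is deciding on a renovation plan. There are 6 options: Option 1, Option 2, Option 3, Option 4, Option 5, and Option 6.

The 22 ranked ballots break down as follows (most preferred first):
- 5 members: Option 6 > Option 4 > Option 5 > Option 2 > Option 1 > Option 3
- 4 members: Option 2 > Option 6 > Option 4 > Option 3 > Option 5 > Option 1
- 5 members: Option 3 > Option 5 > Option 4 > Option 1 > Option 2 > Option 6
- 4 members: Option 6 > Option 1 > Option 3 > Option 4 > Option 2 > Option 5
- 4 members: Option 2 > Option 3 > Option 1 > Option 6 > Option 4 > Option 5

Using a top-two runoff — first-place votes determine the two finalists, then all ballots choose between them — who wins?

Option 2

Round 1 first-place votes: Option 1 0, Option 2 8, Option 3 5, Option 4 0, Option 5 0, Option 6 9. Option 6 and Option 2 advance.
Runoff: Option 6 is ranked above Option 2 on 9 ballots, Option 2 above Option 6 on 13.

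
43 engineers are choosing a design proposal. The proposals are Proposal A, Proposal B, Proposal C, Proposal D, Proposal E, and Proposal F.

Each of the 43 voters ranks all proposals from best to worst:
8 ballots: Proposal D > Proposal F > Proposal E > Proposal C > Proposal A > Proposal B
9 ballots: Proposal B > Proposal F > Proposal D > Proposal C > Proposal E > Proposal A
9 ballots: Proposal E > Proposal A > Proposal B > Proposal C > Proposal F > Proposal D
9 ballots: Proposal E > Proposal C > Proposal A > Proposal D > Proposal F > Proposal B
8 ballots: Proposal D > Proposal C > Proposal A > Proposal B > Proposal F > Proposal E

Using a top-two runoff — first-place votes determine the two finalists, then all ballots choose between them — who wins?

Proposal D

Round 1 first-place votes: Proposal A 0, Proposal B 9, Proposal C 0, Proposal D 16, Proposal E 18, Proposal F 0. Proposal E and Proposal D advance.
Runoff: Proposal E is ranked above Proposal D on 18 ballots, Proposal D above Proposal E on 25.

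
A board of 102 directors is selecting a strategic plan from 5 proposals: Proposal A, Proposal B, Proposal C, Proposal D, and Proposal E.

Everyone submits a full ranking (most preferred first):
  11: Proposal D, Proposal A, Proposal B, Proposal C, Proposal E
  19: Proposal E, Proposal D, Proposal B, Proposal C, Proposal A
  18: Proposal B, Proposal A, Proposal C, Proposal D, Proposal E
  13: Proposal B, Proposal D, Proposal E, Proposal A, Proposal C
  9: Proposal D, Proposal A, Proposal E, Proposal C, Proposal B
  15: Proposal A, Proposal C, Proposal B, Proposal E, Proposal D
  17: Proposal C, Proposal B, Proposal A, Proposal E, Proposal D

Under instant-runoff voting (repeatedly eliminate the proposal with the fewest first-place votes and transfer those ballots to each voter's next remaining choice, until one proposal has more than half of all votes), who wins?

Round 1: Proposal A 15, Proposal B 31, Proposal C 17, Proposal D 20, Proposal E 19. Proposal A eliminated.
Round 2: Proposal B 31, Proposal C 32, Proposal D 20, Proposal E 19. Proposal E eliminated.
Round 3: Proposal B 31, Proposal C 32, Proposal D 39. Proposal B eliminated.
Round 4: Proposal C 50, Proposal D 52. Proposal D has a majority (≥52).

Proposal D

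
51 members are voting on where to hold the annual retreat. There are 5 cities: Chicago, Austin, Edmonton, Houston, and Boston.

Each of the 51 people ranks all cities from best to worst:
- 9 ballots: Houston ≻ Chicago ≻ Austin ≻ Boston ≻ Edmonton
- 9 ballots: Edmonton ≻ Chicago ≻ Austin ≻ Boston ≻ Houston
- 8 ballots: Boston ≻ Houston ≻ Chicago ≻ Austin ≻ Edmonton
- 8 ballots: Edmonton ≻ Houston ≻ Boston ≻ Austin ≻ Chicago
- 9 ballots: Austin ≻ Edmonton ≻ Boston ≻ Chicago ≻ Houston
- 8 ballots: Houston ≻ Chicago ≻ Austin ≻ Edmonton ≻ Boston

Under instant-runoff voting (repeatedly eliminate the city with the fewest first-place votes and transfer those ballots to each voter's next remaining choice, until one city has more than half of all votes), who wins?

Round 1: Chicago 0, Austin 9, Edmonton 17, Houston 17, Boston 8. Chicago eliminated.
Round 2: Austin 9, Edmonton 17, Houston 17, Boston 8. Boston eliminated.
Round 3: Austin 9, Edmonton 17, Houston 25. Austin eliminated.
Round 4: Edmonton 26, Houston 25. Edmonton has a majority (≥26).

Edmonton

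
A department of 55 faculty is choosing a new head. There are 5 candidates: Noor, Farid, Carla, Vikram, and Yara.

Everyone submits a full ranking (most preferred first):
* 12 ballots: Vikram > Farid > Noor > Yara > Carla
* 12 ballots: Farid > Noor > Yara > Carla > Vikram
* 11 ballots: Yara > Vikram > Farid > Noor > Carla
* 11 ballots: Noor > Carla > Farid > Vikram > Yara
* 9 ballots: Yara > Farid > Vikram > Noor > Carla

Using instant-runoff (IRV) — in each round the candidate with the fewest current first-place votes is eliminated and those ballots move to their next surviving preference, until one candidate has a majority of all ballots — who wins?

Farid

Round 1: Noor 11, Farid 12, Carla 0, Vikram 12, Yara 20. Carla eliminated.
Round 2: Noor 11, Farid 12, Vikram 12, Yara 20. Noor eliminated.
Round 3: Farid 23, Vikram 12, Yara 20. Vikram eliminated.
Round 4: Farid 35, Yara 20. Farid has a majority (≥28).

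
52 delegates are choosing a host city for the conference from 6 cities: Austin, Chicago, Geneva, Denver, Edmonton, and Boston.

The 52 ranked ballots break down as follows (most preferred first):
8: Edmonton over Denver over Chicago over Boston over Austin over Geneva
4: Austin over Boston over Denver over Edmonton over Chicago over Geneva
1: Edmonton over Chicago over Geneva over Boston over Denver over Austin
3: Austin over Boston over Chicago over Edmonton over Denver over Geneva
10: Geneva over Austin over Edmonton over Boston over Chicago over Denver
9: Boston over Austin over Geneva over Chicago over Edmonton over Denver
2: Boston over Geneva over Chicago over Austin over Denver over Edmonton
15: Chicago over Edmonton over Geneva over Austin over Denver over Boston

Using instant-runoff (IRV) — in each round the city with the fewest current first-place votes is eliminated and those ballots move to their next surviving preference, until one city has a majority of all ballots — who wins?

Round 1: Austin 7, Chicago 15, Geneva 10, Denver 0, Edmonton 9, Boston 11. Denver eliminated.
Round 2: Austin 7, Chicago 15, Geneva 10, Edmonton 9, Boston 11. Austin eliminated.
Round 3: Chicago 15, Geneva 10, Edmonton 9, Boston 18. Edmonton eliminated.
Round 4: Chicago 24, Geneva 10, Boston 18. Geneva eliminated.
Round 5: Chicago 24, Boston 28. Boston has a majority (≥27).

Boston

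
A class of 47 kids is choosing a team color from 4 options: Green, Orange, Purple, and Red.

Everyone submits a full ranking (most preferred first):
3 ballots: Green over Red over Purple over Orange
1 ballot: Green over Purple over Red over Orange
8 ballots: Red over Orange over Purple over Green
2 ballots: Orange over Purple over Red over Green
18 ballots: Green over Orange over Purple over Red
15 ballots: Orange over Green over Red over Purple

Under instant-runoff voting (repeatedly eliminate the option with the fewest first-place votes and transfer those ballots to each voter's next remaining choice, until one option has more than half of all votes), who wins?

Round 1: Green 22, Orange 17, Purple 0, Red 8. Purple eliminated.
Round 2: Green 22, Orange 17, Red 8. Red eliminated.
Round 3: Green 22, Orange 25. Orange has a majority (≥24).

Orange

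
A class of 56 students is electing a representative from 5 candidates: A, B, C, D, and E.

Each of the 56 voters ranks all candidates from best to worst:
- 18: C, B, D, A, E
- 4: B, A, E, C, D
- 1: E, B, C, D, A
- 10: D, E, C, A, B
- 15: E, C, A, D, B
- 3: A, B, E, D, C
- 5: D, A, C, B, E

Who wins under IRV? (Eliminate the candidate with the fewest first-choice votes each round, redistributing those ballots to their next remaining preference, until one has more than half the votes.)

Round 1: A 3, B 4, C 18, D 15, E 16. A eliminated.
Round 2: B 7, C 18, D 15, E 16. B eliminated.
Round 3: C 18, D 15, E 23. D eliminated.
Round 4: C 23, E 33. E has a majority (≥29).

E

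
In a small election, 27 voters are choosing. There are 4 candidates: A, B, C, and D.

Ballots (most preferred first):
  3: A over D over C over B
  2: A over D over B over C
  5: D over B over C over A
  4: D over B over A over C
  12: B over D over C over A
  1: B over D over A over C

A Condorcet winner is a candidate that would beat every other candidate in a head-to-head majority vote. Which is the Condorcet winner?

D vs A: 22–5
D vs B: 14–13
D vs C: 27–0
D beats every other candidate.

D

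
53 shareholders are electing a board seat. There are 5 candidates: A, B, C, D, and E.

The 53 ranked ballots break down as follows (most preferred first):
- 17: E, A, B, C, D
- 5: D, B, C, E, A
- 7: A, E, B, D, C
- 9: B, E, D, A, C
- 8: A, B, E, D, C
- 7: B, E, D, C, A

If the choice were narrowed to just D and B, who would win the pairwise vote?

D is ranked above B on 5 ballots; B above D on 48.

B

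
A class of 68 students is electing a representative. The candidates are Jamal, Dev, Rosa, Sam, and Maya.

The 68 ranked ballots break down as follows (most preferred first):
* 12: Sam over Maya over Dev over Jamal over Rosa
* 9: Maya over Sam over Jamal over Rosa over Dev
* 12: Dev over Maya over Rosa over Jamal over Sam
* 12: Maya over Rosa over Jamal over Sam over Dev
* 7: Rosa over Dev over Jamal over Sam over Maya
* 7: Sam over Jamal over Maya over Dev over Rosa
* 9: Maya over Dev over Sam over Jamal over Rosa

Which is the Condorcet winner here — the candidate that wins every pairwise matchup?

Maya vs Jamal: 54–14
Maya vs Dev: 49–19
Maya vs Rosa: 61–7
Maya vs Sam: 42–26
Maya beats every other candidate.

Maya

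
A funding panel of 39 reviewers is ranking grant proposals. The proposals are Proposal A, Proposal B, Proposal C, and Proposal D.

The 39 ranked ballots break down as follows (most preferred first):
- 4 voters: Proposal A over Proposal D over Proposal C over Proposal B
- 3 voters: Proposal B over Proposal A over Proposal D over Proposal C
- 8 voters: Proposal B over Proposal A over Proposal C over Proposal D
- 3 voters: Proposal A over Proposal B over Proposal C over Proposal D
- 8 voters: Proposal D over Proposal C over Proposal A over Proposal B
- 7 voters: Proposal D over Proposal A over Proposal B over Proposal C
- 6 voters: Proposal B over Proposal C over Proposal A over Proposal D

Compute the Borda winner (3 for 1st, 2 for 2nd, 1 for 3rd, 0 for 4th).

Proposal A

Proposal A: 4×3 + 3×2 + 8×2 + 3×3 + 8×1 + 7×2 + 6×1 = 71
Proposal B: 4×0 + 3×3 + 8×3 + 3×2 + 8×0 + 7×1 + 6×3 = 64
Proposal C: 4×1 + 3×0 + 8×1 + 3×1 + 8×2 + 7×0 + 6×2 = 43
Proposal D: 4×2 + 3×1 + 8×0 + 3×0 + 8×3 + 7×3 + 6×0 = 56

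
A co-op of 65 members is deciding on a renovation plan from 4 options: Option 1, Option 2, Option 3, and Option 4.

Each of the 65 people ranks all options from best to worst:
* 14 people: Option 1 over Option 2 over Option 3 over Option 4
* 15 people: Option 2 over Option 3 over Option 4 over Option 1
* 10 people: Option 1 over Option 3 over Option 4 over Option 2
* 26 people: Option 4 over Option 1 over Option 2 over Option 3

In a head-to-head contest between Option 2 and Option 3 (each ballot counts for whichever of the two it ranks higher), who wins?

Option 2 is ranked above Option 3 on 55 ballots; Option 3 above Option 2 on 10.

Option 2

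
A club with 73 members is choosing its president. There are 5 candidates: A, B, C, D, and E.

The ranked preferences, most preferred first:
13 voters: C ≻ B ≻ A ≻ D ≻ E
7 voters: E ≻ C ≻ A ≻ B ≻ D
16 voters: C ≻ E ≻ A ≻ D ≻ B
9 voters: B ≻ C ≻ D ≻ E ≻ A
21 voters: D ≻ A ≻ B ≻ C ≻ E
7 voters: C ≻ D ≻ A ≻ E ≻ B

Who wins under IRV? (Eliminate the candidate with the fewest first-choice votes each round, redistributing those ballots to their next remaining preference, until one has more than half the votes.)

Round 1: A 0, B 9, C 36, D 21, E 7. A eliminated.
Round 2: B 9, C 36, D 21, E 7. E eliminated.
Round 3: B 9, C 43, D 21. C has a majority (≥37).

C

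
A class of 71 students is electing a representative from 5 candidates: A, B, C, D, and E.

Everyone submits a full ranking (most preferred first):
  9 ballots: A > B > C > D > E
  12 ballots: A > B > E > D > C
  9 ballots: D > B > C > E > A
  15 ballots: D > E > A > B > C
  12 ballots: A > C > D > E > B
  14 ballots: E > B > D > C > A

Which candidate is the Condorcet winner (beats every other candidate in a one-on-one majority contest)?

D

D vs A: 38–33
D vs B: 36–35
D vs C: 50–21
D vs E: 45–26
D beats every other candidate.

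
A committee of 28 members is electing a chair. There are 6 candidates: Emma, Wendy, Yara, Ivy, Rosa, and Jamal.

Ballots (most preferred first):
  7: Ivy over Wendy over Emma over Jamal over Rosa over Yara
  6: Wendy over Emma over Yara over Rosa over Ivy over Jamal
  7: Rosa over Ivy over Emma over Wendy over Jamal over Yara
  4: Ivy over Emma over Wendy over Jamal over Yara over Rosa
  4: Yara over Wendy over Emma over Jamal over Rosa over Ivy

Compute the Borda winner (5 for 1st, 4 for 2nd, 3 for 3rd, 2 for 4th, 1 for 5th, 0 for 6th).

Emma: 7×3 + 6×4 + 7×3 + 4×4 + 4×3 = 94
Wendy: 7×4 + 6×5 + 7×2 + 4×3 + 4×4 = 100
Yara: 7×0 + 6×3 + 7×0 + 4×1 + 4×5 = 42
Ivy: 7×5 + 6×1 + 7×4 + 4×5 + 4×0 = 89
Rosa: 7×1 + 6×2 + 7×5 + 4×0 + 4×1 = 58
Jamal: 7×2 + 6×0 + 7×1 + 4×2 + 4×2 = 37

Wendy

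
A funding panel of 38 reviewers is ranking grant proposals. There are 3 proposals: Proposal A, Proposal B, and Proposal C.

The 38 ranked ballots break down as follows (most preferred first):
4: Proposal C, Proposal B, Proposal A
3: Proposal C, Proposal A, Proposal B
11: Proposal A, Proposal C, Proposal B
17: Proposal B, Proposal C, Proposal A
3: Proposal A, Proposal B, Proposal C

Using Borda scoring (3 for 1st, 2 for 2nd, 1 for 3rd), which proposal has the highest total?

Proposal C

Proposal A: 4×1 + 3×2 + 11×3 + 17×1 + 3×3 = 69
Proposal B: 4×2 + 3×1 + 11×1 + 17×3 + 3×2 = 79
Proposal C: 4×3 + 3×3 + 11×2 + 17×2 + 3×1 = 80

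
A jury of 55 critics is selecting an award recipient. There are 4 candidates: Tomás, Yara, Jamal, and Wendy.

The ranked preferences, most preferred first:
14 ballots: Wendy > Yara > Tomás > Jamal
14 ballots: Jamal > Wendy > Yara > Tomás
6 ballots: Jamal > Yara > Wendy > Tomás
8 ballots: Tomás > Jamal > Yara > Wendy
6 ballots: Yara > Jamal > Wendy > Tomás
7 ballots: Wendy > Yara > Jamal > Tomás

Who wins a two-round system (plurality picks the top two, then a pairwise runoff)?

Jamal

Round 1 first-place votes: Tomás 8, Yara 6, Jamal 20, Wendy 21. Wendy and Jamal advance.
Runoff: Wendy is ranked above Jamal on 21 ballots, Jamal above Wendy on 34.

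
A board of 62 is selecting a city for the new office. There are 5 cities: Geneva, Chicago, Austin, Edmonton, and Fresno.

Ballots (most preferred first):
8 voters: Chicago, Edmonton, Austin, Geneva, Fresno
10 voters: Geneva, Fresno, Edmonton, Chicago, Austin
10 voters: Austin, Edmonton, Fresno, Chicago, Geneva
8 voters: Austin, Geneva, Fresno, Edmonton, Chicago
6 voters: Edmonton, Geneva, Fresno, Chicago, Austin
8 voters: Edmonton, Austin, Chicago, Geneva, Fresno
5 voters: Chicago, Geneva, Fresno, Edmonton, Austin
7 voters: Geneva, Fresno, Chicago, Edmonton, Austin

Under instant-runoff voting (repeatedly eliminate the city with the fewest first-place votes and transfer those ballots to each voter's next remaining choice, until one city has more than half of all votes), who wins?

Edmonton

Round 1: Geneva 17, Chicago 13, Austin 18, Edmonton 14, Fresno 0. Fresno eliminated.
Round 2: Geneva 17, Chicago 13, Austin 18, Edmonton 14. Chicago eliminated.
Round 3: Geneva 22, Austin 18, Edmonton 22. Austin eliminated.
Round 4: Geneva 30, Edmonton 32. Edmonton has a majority (≥32).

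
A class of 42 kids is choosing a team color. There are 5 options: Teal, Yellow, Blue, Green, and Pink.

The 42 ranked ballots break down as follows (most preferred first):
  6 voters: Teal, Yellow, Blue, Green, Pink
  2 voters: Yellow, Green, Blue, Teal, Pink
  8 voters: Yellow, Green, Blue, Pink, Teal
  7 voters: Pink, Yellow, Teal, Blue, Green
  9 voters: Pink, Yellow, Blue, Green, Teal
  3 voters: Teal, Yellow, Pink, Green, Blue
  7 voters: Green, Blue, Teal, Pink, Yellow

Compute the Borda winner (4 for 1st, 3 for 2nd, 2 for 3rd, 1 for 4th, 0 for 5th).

Teal: 6×4 + 2×1 + 8×0 + 7×2 + 9×0 + 3×4 + 7×2 = 66
Yellow: 6×3 + 2×4 + 8×4 + 7×3 + 9×3 + 3×3 + 7×0 = 115
Blue: 6×2 + 2×2 + 8×2 + 7×1 + 9×2 + 3×0 + 7×3 = 78
Green: 6×1 + 2×3 + 8×3 + 7×0 + 9×1 + 3×1 + 7×4 = 76
Pink: 6×0 + 2×0 + 8×1 + 7×4 + 9×4 + 3×2 + 7×1 = 85

Yellow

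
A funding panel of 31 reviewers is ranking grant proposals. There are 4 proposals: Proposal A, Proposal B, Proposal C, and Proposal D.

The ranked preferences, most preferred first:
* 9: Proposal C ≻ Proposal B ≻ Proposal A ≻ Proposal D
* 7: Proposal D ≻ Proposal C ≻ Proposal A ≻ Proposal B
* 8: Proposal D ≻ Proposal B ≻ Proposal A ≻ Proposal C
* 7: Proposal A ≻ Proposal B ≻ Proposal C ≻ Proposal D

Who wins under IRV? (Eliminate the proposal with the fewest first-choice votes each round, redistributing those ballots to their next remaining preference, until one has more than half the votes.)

Round 1: Proposal A 7, Proposal B 0, Proposal C 9, Proposal D 15. Proposal B eliminated.
Round 2: Proposal A 7, Proposal C 9, Proposal D 15. Proposal A eliminated.
Round 3: Proposal C 16, Proposal D 15. Proposal C has a majority (≥16).

Proposal C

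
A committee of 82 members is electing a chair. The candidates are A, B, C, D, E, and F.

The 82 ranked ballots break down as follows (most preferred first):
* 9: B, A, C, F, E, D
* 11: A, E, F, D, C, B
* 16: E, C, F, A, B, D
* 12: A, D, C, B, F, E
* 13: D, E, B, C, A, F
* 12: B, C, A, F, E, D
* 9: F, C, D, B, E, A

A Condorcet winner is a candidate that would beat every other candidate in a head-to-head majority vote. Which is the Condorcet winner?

C vs A: 50–32
C vs B: 48–34
C vs D: 46–36
C vs E: 42–40
C vs F: 62–20
C beats every other candidate.

C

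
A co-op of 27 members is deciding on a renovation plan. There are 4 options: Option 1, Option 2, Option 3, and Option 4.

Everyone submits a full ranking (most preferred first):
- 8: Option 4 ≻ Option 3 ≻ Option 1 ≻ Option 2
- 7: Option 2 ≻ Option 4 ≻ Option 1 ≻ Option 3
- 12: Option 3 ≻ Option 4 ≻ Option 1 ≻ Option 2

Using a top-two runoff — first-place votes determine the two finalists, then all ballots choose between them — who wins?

Option 4

Round 1 first-place votes: Option 1 0, Option 2 7, Option 3 12, Option 4 8. Option 3 and Option 4 advance.
Runoff: Option 3 is ranked above Option 4 on 12 ballots, Option 4 above Option 3 on 15.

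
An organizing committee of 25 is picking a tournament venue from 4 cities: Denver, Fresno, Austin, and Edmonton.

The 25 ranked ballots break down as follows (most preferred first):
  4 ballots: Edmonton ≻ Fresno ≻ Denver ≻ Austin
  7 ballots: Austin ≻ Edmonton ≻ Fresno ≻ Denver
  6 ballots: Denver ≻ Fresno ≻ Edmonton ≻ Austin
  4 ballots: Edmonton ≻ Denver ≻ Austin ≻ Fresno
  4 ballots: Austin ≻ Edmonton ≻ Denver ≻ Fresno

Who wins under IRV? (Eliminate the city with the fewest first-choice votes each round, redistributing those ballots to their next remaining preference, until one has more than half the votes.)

Edmonton

Round 1: Denver 6, Fresno 0, Austin 11, Edmonton 8. Fresno eliminated.
Round 2: Denver 6, Austin 11, Edmonton 8. Denver eliminated.
Round 3: Austin 11, Edmonton 14. Edmonton has a majority (≥13).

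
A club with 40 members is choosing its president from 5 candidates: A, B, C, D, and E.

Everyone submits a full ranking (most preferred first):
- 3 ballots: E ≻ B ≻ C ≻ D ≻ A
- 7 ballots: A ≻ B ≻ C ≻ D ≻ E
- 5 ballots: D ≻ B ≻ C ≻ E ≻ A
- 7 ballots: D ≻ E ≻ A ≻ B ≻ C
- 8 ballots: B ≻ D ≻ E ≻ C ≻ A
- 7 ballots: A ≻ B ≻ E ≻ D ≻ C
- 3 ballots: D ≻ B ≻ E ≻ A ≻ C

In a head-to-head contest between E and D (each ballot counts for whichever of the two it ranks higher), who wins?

D

E is ranked above D on 10 ballots; D above E on 30.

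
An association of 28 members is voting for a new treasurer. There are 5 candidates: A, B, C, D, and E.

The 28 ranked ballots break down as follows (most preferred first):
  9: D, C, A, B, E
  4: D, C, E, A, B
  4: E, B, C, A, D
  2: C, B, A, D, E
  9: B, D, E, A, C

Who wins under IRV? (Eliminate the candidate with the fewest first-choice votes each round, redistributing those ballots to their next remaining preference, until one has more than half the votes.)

B

Round 1: A 0, B 9, C 2, D 13, E 4. A eliminated.
Round 2: B 9, C 2, D 13, E 4. C eliminated.
Round 3: B 11, D 13, E 4. E eliminated.
Round 4: B 15, D 13. B has a majority (≥15).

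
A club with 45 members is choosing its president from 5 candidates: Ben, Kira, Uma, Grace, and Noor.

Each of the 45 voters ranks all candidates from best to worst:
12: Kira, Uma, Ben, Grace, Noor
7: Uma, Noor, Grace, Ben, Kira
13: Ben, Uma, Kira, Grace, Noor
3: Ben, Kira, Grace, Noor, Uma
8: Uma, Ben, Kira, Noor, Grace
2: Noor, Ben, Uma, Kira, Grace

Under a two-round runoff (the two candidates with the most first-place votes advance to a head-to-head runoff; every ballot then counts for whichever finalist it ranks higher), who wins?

Round 1 first-place votes: Ben 16, Kira 12, Uma 15, Grace 0, Noor 2. Ben and Uma advance.
Runoff: Ben is ranked above Uma on 18 ballots, Uma above Ben on 27.

Uma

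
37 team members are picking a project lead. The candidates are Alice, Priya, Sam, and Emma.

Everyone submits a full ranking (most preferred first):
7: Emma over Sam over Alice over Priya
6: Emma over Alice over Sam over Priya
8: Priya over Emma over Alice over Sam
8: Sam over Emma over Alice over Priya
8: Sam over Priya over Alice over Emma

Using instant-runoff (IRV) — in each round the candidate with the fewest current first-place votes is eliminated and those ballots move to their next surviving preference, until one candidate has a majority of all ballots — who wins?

Emma

Round 1: Alice 0, Priya 8, Sam 16, Emma 13. Alice eliminated.
Round 2: Priya 8, Sam 16, Emma 13. Priya eliminated.
Round 3: Sam 16, Emma 21. Emma has a majority (≥19).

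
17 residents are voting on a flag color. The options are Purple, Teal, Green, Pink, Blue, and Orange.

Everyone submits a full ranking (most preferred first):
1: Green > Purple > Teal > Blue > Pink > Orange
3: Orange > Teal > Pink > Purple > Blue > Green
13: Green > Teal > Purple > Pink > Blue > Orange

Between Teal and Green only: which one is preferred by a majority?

Green

Teal is ranked above Green on 3 ballots; Green above Teal on 14.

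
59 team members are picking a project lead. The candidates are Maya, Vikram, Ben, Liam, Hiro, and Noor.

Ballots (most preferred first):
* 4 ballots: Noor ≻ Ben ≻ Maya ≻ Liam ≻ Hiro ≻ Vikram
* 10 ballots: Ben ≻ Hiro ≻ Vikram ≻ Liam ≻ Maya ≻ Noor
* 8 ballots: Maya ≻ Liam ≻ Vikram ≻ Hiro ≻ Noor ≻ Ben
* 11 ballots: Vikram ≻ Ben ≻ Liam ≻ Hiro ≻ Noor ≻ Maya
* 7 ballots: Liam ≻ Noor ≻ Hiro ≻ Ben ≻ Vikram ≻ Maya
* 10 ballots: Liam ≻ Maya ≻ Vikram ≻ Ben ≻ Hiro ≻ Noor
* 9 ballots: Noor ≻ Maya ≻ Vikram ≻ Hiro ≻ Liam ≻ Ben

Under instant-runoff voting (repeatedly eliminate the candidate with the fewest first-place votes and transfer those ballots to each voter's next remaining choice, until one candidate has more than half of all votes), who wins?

Round 1: Maya 8, Vikram 11, Ben 10, Liam 17, Hiro 0, Noor 13. Hiro eliminated.
Round 2: Maya 8, Vikram 11, Ben 10, Liam 17, Noor 13. Maya eliminated.
Round 3: Vikram 11, Ben 10, Liam 25, Noor 13. Ben eliminated.
Round 4: Vikram 21, Liam 25, Noor 13. Noor eliminated.
Round 5: Vikram 30, Liam 29. Vikram has a majority (≥30).

Vikram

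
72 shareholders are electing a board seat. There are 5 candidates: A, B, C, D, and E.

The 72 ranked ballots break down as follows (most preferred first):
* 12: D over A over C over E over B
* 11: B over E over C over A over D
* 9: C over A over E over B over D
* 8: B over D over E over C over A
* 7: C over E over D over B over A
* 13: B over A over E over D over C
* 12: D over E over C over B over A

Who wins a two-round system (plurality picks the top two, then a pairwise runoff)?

B

Round 1 first-place votes: A 0, B 32, C 16, D 24, E 0. B and D advance.
Runoff: B is ranked above D on 41 ballots, D above B on 31.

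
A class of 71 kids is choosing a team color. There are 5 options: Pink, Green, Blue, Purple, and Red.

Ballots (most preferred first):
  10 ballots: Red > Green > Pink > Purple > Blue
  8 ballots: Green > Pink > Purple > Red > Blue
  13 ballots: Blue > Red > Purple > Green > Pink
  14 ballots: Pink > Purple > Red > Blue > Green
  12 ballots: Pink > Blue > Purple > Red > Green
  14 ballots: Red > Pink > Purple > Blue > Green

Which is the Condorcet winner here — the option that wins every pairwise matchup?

Red vs Pink: 37–34
Red vs Green: 63–8
Red vs Blue: 46–25
Red vs Purple: 37–34
Red beats every other option.

Red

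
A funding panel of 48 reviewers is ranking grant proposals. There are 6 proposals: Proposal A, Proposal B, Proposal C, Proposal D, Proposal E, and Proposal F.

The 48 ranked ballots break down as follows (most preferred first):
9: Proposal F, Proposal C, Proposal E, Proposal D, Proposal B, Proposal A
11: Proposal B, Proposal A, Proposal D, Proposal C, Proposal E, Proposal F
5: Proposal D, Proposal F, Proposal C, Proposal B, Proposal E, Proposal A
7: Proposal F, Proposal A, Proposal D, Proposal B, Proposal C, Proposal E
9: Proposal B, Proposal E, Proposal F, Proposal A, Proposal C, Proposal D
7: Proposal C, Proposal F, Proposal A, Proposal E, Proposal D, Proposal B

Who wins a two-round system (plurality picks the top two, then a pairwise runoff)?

Proposal F

Round 1 first-place votes: Proposal A 0, Proposal B 20, Proposal C 7, Proposal D 5, Proposal E 0, Proposal F 16. Proposal B and Proposal F advance.
Runoff: Proposal B is ranked above Proposal F on 20 ballots, Proposal F above Proposal B on 28.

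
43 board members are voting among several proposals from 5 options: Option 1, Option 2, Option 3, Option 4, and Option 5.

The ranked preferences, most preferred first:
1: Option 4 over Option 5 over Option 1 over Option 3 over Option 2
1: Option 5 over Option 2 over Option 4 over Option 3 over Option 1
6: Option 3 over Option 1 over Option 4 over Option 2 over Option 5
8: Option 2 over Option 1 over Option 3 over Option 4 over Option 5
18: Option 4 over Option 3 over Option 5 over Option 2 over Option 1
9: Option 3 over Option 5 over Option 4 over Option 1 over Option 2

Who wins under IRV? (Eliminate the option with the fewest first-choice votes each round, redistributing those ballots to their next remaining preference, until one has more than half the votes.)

Option 3

Round 1: Option 1 0, Option 2 8, Option 3 15, Option 4 19, Option 5 1. Option 1 eliminated.
Round 2: Option 2 8, Option 3 15, Option 4 19, Option 5 1. Option 5 eliminated.
Round 3: Option 2 9, Option 3 15, Option 4 19. Option 2 eliminated.
Round 4: Option 3 23, Option 4 20. Option 3 has a majority (≥22).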